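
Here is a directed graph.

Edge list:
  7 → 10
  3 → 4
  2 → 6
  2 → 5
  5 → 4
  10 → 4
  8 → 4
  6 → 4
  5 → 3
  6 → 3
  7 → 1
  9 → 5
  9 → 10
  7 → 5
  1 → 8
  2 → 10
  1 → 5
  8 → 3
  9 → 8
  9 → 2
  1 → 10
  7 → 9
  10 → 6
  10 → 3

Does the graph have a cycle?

No

DFS with white/gray/black marking, starting from 8:
8 gray
  4 gray
  4 black
  3 gray
    3→4: 4 black — skip
  3 black
8 black
1 gray
  5 gray
    5→4: 4 black — skip
    5→3: 3 black — skip
  5 black
  1→8: 8 black — skip
  10 gray
    10→4: 4 black — skip
    10→3: 3 black — skip
    6 gray
      6→3: 3 black — skip
      6→4: 4 black — skip
    6 black
  10 black
1 black
2 gray
  2→10: 10 black — skip
  2→5: 5 black — skip
  2→6: 6 black — skip
2 black
7 gray
  7→10: 10 black — skip
  9 gray
    9→2: 2 black — skip
    9→5: 5 black — skip
    9→10: 10 black — skip
    9→8: 8 black — skip
  9 black
  7→5: 5 black — skip
  7→1: 1 black — skip
7 black
Every edge goes to a white or black vertex — no back edge, so the graph is acyclic.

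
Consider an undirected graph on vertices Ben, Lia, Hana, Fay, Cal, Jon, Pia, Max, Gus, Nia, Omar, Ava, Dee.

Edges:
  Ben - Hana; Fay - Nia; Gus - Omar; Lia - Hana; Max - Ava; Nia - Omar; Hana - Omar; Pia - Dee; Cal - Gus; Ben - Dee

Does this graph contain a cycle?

DFS, tracking each vertex's parent; an edge to a visited non-parent vertex closes a cycle.
Start from Fay:
visit Fay (parent –)
  visit Nia (parent Fay)
    Nia–Fay: parent, skip
    visit Omar (parent Nia)
      Omar–Nia: parent, skip
      visit Gus (parent Omar)
        Gus–Omar: parent, skip
        visit Cal (parent Gus)
          Cal–Gus: parent, skip
      visit Hana (parent Omar)
        Hana–Omar: parent, skip
        visit Lia (parent Hana)
          Lia–Hana: parent, skip
        visit Ben (parent Hana)
          visit Dee (parent Ben)
            visit Pia (parent Dee)
              Pia–Dee: parent, skip
            Dee–Ben: parent, skip
          Ben–Hana: parent, skip
visit Jon (parent –)
visit Max (parent –)
  visit Ava (parent Max)
    Ava–Max: parent, skip
No non-parent visited neighbor found — the graph is a forest.

No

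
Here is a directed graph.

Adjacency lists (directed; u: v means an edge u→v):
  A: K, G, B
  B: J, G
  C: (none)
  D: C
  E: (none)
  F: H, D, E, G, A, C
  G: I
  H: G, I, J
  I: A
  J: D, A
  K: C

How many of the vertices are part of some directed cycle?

A vertex is on a directed cycle iff it belongs to a strongly connected component of size ≥ 2 (or has a self-loop).
The vertices on cycles are {A, B, G, I, J} — 5 in total.

5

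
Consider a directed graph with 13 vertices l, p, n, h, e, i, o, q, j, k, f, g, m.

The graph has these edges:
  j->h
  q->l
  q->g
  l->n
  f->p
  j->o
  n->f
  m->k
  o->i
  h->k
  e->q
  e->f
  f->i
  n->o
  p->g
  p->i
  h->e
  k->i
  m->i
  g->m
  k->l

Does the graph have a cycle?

Yes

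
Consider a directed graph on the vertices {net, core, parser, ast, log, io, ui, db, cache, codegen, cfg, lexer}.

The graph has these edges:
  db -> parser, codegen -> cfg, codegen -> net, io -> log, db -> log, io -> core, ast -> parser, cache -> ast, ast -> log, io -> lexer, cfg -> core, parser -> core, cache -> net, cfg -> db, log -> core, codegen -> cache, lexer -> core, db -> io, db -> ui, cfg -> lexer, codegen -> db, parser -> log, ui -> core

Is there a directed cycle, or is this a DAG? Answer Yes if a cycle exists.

No

DFS with white/gray/black marking, starting from ast:
ast gray
  log gray
    core gray
    core black
  log black
  parser gray
    parser→log: log black — skip
    parser→core: core black — skip
  parser black
ast black
net gray
net black
io gray
  io→log: log black — skip
  lexer gray
    lexer→core: core black — skip
  lexer black
  io→core: core black — skip
io black
ui gray
  ui→core: core black — skip
ui black
db gray
  db→parser: parser black — skip
  db→ui: ui black — skip
  db→log: log black — skip
  db→io: io black — skip
db black
cache gray
  cache→net: net black — skip
  cache→ast: ast black — skip
cache black
codegen gray
  codegen→net: net black — skip
  cfg gray
    cfg→db: db black — skip
    cfg→core: core black — skip
    cfg→lexer: lexer black — skip
  cfg black
  codegen→cache: cache black — skip
  codegen→db: db black — skip
codegen black
Every edge goes to a white or black vertex — no back edge, so the graph is acyclic.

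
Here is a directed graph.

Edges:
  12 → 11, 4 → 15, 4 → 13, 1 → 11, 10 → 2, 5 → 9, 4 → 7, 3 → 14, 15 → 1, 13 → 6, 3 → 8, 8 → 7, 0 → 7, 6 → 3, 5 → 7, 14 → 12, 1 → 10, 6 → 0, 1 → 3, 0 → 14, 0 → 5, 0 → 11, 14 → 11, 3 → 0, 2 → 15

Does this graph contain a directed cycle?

Yes

DFS with white/gray/black marking, starting from 5:
5 gray
  7 gray
  7 black
  9 gray
  9 black
5 black
0 gray
  11 gray
  11 black
  0→5: 5 black — skip
  0→7: 7 black — skip
  14 gray
    12 gray
      12→11: 11 black — skip
    12 black
    14→11: 11 black — skip
  14 black
0 black
1 gray
  3 gray
    3→14: 14 black — skip
    8 gray
      8→7: 7 black — skip
    8 black
    3→0: 0 black — skip
  3 black
  1→11: 11 black — skip
  10 gray
    2 gray
      15 gray
        15→1: 1 is gray → back edge
Back edge found, so a cycle exists: 1 → 10 → 2 → 15 → 1.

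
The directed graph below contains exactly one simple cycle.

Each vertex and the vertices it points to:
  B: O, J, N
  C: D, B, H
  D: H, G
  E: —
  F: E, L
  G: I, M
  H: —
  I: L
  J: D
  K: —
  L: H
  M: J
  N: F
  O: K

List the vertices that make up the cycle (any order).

D, G, J, M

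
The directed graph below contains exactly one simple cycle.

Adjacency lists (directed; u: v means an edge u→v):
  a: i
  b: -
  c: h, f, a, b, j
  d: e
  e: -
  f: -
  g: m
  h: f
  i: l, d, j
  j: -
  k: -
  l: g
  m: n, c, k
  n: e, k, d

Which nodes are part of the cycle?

a, c, g, i, l, m

DFS with gray/black marking from g:
g gray
  m gray
    n gray
      e gray
      e black
      k gray
      k black
      d gray
        d→e: e black — skip
      d black
    n black
    c gray
      h gray
        f gray
        f black
      h black
      c→f: f black — skip
      a gray
        i gray
          l gray
            l→g: g is gray → back edge
Back edge closes the cycle g → m → c → a → i → l → g; its vertices are {a, c, g, i, l, m}.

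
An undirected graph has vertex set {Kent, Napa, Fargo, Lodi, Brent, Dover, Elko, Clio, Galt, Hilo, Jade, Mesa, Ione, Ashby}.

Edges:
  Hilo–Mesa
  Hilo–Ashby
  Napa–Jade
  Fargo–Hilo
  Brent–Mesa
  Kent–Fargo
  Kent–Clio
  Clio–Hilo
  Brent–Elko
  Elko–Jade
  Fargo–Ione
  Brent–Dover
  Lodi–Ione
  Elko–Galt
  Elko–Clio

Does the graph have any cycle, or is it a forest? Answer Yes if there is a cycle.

DFS, tracking each vertex's parent; an edge to a visited non-parent vertex closes a cycle.
Start from Dover:
visit Dover (parent –)
  visit Brent (parent Dover)
    visit Elko (parent Brent)
      visit Jade (parent Elko)
        visit Napa (parent Jade)
          Napa–Jade: parent, skip
        Jade–Elko: parent, skip
      Elko–Brent: parent, skip
      visit Clio (parent Elko)
        visit Hilo (parent Clio)
          visit Fargo (parent Hilo)
            Fargo–Hilo: parent, skip
            visit Kent (parent Fargo)
              Kent–Clio: Clio visited and ≠ parent → cycle
Cycle: Clio – Hilo – Fargo – Kent – Clio.

Yes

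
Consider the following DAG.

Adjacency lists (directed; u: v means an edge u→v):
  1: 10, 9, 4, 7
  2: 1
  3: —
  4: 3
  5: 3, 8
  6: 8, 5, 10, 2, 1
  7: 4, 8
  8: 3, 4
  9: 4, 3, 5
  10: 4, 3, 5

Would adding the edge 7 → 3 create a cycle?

Adding 7→3 creates a cycle iff 3 can already reach 7.
Explore from 3: no path reaches 7. The graph stays acyclic.

No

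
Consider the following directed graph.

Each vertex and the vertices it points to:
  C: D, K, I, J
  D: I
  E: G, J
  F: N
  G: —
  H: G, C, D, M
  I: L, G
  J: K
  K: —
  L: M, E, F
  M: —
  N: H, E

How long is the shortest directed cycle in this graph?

6

For each vertex v, BFS finds the shortest path from v back to v.
The shortest such closed walk is L → F → N → H → D → I → L, length 6.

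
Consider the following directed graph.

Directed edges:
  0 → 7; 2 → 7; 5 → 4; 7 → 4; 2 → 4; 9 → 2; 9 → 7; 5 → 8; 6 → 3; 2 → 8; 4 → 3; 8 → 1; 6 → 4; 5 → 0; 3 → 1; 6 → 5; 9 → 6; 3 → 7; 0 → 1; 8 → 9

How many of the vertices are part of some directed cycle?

8

A vertex is on a directed cycle iff it belongs to a strongly connected component of size ≥ 2 (or has a self-loop).
The vertices on cycles are {2, 3, 4, 5, 6, 7, 8, 9} — 8 in total.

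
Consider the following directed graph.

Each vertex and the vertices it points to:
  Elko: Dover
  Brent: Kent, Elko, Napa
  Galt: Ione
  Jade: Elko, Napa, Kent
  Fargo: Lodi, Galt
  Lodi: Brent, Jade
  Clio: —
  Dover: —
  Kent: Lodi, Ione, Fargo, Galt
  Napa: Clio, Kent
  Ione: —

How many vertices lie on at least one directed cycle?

A vertex is on a directed cycle iff it belongs to a strongly connected component of size ≥ 2 (or has a self-loop).
The vertices on cycles are {Jade, Kent, Lodi, Napa, Brent, Fargo} — 6 in total.

6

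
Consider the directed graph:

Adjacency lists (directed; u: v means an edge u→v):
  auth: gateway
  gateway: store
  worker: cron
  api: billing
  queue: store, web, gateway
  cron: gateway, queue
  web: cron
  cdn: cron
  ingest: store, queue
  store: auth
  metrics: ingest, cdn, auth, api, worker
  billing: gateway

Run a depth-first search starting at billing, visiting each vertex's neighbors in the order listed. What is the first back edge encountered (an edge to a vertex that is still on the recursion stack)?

DFS from billing (visiting each vertex's neighbors in the order listed); mark gray on enter, black on exit:
billing gray
  gateway gray
    store gray
      auth gray
        auth→gateway: gateway is gray → back edge
First back edge: auth → gateway.

auth→gateway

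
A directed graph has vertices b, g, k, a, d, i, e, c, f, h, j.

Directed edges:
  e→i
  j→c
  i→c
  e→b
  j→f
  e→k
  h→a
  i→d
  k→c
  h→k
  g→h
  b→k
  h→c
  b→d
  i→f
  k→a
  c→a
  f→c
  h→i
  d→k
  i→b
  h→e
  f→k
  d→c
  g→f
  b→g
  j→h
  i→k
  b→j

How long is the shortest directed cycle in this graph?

4

For each vertex v, BFS finds the shortest path from v back to v.
The shortest such closed walk is e → b → j → h → e, length 4.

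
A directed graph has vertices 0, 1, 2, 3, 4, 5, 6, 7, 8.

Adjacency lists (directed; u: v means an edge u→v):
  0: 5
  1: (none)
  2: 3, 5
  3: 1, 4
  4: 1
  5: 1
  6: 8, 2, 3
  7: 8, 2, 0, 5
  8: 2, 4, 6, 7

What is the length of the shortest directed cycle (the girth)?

For each vertex v, BFS finds the shortest path from v back to v.
The shortest such closed walk is 7 → 8 → 7, length 2.

2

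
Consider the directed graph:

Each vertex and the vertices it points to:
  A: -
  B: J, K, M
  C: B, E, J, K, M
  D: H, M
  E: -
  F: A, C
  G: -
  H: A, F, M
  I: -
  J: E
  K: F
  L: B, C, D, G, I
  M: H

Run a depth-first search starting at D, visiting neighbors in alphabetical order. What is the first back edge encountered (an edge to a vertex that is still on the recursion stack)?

DFS from D (visiting neighbors in alphabetical order); mark gray on enter, black on exit:
D gray
  H gray
    A gray
    A black
    F gray
      F→A: A black — skip
      C gray
        B gray
          J gray
            E gray
            E black
          J black
          K gray
            K→F: F is gray → back edge
First back edge: K → F.

K->F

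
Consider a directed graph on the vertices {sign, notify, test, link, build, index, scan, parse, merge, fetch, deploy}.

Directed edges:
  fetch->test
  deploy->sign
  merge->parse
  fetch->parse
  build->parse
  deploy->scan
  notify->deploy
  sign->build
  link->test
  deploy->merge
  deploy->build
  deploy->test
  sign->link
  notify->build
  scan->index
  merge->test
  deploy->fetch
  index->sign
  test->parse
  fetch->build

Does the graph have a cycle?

DFS with white/gray/black marking, starting from test:
test gray
  parse gray
  parse black
test black
sign gray
  build gray
    build→parse: parse black — skip
  build black
  link gray
    link→test: test black — skip
  link black
sign black
notify gray
  deploy gray
    deploy→sign: sign black — skip
    deploy→test: test black — skip
    scan gray
      index gray
        index→sign: sign black — skip
      index black
    scan black
    merge gray
      merge→parse: parse black — skip
      merge→test: test black — skip
    merge black
    deploy→build: build black — skip
    fetch gray
      fetch→build: build black — skip
      fetch→test: test black — skip
      fetch→parse: parse black — skip
    fetch black
  deploy black
  notify→build: build black — skip
notify black
Every edge goes to a white or black vertex — no back edge, so the graph is acyclic.

No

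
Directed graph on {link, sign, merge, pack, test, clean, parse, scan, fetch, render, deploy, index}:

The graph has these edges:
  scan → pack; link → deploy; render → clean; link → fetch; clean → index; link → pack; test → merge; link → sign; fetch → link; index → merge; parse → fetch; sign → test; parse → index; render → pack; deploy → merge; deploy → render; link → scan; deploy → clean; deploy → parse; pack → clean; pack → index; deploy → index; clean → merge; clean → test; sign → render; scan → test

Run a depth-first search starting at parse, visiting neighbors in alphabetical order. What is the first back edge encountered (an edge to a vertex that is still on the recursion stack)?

deploy->parse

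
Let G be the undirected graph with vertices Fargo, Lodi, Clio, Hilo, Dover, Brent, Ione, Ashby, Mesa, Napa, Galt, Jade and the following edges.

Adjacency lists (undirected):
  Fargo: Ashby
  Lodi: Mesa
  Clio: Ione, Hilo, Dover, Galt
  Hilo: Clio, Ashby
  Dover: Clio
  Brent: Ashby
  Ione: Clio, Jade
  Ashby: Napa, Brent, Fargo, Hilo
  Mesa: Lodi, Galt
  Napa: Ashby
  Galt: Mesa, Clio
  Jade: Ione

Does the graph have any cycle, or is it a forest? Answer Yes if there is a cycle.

DFS, tracking each vertex's parent; an edge to a visited non-parent vertex closes a cycle.
Start from Napa:
visit Napa (parent –)
  visit Ashby (parent Napa)
    Ashby–Napa: parent, skip
    visit Brent (parent Ashby)
      Brent–Ashby: parent, skip
    visit Fargo (parent Ashby)
      Fargo–Ashby: parent, skip
    visit Hilo (parent Ashby)
      visit Clio (parent Hilo)
        visit Ione (parent Clio)
          Ione–Clio: parent, skip
          visit Jade (parent Ione)
            Jade–Ione: parent, skip
        Clio–Hilo: parent, skip
        visit Dover (parent Clio)
          Dover–Clio: parent, skip
        visit Galt (parent Clio)
          visit Mesa (parent Galt)
            visit Lodi (parent Mesa)
              Lodi–Mesa: parent, skip
            Mesa–Galt: parent, skip
          Galt–Clio: parent, skip
      Hilo–Ashby: parent, skip
No non-parent visited neighbor found — the graph is a forest.

No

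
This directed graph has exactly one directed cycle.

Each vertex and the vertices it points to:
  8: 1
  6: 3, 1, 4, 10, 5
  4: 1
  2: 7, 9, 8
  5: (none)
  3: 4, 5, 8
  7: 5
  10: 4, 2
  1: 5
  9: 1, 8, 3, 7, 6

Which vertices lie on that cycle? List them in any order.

DFS with gray/black marking from 6:
6 gray
  3 gray
    4 gray
      1 gray
        5 gray
        5 black
      1 black
    4 black
    3→5: 5 black — skip
    8 gray
      8→1: 1 black — skip
    8 black
  3 black
  6→1: 1 black — skip
  6→4: 4 black — skip
  10 gray
    10→4: 4 black — skip
    2 gray
      7 gray
        7→5: 5 black — skip
      7 black
      9 gray
        9→1: 1 black — skip
        9→8: 8 black — skip
        9→3: 3 black — skip
        9→7: 7 black — skip
        9→6: 6 is gray → back edge
Back edge closes the cycle 6 → 10 → 2 → 9 → 6; its vertices are {2, 6, 9, 10}.

2, 6, 9, 10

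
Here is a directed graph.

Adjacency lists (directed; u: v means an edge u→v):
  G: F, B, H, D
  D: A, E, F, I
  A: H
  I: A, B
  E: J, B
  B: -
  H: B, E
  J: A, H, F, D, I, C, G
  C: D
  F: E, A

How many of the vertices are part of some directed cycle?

9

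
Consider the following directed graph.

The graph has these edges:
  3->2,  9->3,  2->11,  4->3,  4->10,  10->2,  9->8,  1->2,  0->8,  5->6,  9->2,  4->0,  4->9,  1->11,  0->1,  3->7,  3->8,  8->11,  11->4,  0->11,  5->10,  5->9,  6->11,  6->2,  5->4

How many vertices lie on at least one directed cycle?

9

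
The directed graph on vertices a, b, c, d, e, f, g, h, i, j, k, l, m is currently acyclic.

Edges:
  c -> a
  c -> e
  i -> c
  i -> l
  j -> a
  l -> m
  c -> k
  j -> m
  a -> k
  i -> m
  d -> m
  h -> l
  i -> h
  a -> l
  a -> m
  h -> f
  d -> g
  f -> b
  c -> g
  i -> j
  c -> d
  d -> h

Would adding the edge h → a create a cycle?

No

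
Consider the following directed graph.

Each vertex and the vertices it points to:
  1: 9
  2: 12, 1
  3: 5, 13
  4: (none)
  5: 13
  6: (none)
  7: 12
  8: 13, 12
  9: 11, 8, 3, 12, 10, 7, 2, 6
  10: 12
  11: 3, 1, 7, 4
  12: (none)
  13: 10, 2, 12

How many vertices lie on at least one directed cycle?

A vertex is on a directed cycle iff it belongs to a strongly connected component of size ≥ 2 (or has a self-loop).
The vertices on cycles are {1, 2, 3, 5, 8, 9, 11, 13} — 8 in total.

8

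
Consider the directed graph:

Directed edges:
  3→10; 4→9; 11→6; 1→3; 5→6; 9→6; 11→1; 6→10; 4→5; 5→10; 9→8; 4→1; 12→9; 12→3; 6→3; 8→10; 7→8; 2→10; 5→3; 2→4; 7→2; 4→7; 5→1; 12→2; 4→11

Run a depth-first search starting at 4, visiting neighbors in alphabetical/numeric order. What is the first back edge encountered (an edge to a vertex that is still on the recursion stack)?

2→4

DFS from 4 (visiting neighbors in alphabetical/numeric order); mark gray on enter, black on exit:
4 gray
  1 gray
    3 gray
      10 gray
      10 black
    3 black
  1 black
  5 gray
    5→1: 1 black — skip
    5→3: 3 black — skip
    6 gray
      6→3: 3 black — skip
      6→10: 10 black — skip
    6 black
    5→10: 10 black — skip
  5 black
  7 gray
    2 gray
      2→4: 4 is gray → back edge
First back edge: 2 → 4.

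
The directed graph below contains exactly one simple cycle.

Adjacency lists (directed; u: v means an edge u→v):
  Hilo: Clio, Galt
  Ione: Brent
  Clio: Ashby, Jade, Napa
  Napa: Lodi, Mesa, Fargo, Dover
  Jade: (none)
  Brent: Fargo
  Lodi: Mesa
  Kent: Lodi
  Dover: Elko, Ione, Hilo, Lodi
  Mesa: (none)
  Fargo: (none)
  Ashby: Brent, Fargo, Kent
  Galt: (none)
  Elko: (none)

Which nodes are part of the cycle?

Clio, Hilo, Napa, Dover

DFS with gray/black marking from Dover:
Dover gray
  Elko gray
  Elko black
  Ione gray
    Brent gray
      Fargo gray
      Fargo black
    Brent black
  Ione black
  Hilo gray
    Clio gray
      Ashby gray
        Ashby→Brent: Brent black — skip
        Ashby→Fargo: Fargo black — skip
        Kent gray
          Lodi gray
            Mesa gray
            Mesa black
          Lodi black
        Kent black
      Ashby black
      Jade gray
      Jade black
      Napa gray
        Napa→Lodi: Lodi black — skip
        Napa→Mesa: Mesa black — skip
        Napa→Fargo: Fargo black — skip
        Napa→Dover: Dover is gray → back edge
Back edge closes the cycle Dover → Hilo → Clio → Napa → Dover; its vertices are {Clio, Hilo, Napa, Dover}.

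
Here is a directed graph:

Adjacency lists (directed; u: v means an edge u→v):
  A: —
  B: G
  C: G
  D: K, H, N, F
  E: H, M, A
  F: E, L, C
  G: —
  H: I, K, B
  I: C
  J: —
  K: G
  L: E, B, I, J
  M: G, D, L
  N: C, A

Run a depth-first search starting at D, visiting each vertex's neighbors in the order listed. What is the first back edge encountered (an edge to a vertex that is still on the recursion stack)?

M→D

DFS from D (visiting each vertex's neighbors in the order listed); mark gray on enter, black on exit:
D gray
  K gray
    G gray
    G black
  K black
  H gray
    I gray
      C gray
        C→G: G black — skip
      C black
    I black
    H→K: K black — skip
    B gray
      B→G: G black — skip
    B black
  H black
  N gray
    N→C: C black — skip
    A gray
    A black
  N black
  F gray
    E gray
      E→H: H black — skip
      M gray
        M→G: G black — skip
        M→D: D is gray → back edge
First back edge: M → D.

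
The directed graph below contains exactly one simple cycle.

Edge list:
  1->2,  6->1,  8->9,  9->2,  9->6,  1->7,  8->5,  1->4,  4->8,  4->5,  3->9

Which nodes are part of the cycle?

1, 4, 6, 8, 9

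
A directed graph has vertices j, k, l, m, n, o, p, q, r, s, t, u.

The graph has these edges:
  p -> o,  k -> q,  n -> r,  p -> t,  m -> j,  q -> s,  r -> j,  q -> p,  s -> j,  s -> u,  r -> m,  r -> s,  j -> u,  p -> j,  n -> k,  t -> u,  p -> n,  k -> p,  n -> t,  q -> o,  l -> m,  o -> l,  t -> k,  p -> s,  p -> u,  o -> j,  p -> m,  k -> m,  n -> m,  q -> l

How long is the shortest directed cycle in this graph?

3

For each vertex v, BFS finds the shortest path from v back to v.
The shortest such closed walk is k → p → n → k, length 3.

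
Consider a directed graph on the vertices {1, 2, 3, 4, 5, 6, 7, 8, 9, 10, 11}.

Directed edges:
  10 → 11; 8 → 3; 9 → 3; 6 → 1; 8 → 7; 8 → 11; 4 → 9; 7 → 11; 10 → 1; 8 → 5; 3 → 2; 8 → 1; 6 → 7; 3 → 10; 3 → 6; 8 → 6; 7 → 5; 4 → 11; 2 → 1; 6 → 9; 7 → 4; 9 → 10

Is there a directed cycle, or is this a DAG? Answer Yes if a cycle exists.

Yes

DFS with white/gray/black marking, starting from 2:
2 gray
  1 gray
  1 black
2 black
3 gray
  10 gray
    10→1: 1 black — skip
    11 gray
    11 black
  10 black
  6 gray
    7 gray
      7→11: 11 black — skip
      4 gray
        9 gray
          9→10: 10 black — skip
          9→3: 3 is gray → back edge
Back edge found, so a cycle exists: 3 → 6 → 7 → 4 → 9 → 3.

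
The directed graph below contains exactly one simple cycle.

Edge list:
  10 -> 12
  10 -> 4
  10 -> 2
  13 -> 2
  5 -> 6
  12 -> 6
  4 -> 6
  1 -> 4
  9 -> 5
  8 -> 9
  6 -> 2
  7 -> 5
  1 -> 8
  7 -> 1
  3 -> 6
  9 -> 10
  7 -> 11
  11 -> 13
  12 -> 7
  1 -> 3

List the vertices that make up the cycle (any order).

1, 7, 8, 9, 10, 12

DFS with gray/black marking from 12:
12 gray
  7 gray
    1 gray
      8 gray
        9 gray
          10 gray
            4 gray
              6 gray
                2 gray
                2 black
              6 black
            4 black
            10→2: 2 black — skip
            10→12: 12 is gray → back edge
Back edge closes the cycle 12 → 7 → 1 → 8 → 9 → 10 → 12; its vertices are {1, 7, 8, 9, 10, 12}.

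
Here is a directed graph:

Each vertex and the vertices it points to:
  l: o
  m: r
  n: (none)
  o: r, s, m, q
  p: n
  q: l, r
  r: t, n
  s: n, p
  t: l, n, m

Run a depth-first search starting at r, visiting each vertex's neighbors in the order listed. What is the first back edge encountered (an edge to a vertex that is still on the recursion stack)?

o->r

DFS from r (visiting each vertex's neighbors in the order listed); mark gray on enter, black on exit:
r gray
  t gray
    l gray
      o gray
        o→r: r is gray → back edge
First back edge: o → r.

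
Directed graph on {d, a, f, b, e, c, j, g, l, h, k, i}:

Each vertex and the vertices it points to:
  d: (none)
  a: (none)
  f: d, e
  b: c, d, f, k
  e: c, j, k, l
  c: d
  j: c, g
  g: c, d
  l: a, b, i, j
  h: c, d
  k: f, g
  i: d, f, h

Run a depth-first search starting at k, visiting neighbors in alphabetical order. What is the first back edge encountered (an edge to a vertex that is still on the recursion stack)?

DFS from k (visiting neighbors in alphabetical order); mark gray on enter, black on exit:
k gray
  f gray
    d gray
    d black
    e gray
      c gray
        c→d: d black — skip
      c black
      j gray
        j→c: c black — skip
        g gray
          g→c: c black — skip
          g→d: d black — skip
        g black
      j black
      e→k: k is gray → back edge
First back edge: e → k.

e->k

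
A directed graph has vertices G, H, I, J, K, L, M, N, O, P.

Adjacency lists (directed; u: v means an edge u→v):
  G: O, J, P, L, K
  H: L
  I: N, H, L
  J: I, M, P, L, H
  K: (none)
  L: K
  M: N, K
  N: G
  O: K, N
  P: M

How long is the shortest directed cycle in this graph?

For each vertex v, BFS finds the shortest path from v back to v.
The shortest such closed walk is G → O → N → G, length 3.

3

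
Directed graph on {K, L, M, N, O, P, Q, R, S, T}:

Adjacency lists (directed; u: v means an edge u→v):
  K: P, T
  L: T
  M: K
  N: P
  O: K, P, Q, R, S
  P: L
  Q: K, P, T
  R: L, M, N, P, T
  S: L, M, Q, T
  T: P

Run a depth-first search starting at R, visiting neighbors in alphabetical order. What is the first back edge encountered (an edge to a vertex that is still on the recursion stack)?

DFS from R (visiting neighbors in alphabetical order); mark gray on enter, black on exit:
R gray
  L gray
    T gray
      P gray
        P→L: L is gray → back edge
First back edge: P → L.

P→L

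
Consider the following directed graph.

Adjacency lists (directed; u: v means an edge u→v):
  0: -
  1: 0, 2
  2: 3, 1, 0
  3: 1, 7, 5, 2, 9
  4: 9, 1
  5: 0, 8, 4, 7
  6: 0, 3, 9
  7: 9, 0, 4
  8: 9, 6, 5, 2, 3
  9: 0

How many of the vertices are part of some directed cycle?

8

A vertex is on a directed cycle iff it belongs to a strongly connected component of size ≥ 2 (or has a self-loop).
The vertices on cycles are {1, 2, 3, 4, 5, 6, 7, 8} — 8 in total.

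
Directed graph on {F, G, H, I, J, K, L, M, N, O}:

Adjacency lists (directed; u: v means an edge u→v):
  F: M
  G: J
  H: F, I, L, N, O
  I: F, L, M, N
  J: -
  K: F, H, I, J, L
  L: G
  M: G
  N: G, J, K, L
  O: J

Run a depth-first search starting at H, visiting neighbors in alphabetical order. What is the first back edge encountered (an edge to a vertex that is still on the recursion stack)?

DFS from H (visiting neighbors in alphabetical order); mark gray on enter, black on exit:
H gray
  F gray
    M gray
      G gray
        J gray
        J black
      G black
    M black
  F black
  I gray
    I→F: F black — skip
    L gray
      L→G: G black — skip
    L black
    I→M: M black — skip
    N gray
      N→G: G black — skip
      N→J: J black — skip
      K gray
        K→F: F black — skip
        K→H: H is gray → back edge
First back edge: K → H.

K->H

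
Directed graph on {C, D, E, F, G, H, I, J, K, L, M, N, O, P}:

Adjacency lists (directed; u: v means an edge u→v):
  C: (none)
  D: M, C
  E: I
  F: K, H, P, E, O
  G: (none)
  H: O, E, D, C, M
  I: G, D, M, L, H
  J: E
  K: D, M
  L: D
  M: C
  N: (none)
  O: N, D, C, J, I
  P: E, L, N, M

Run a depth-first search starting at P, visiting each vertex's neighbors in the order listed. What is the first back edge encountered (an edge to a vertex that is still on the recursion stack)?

DFS from P (visiting each vertex's neighbors in the order listed); mark gray on enter, black on exit:
P gray
  E gray
    I gray
      G gray
      G black
      D gray
        M gray
          C gray
          C black
        M black
        D→C: C black — skip
      D black
      I→M: M black — skip
      L gray
        L→D: D black — skip
      L black
      H gray
        O gray
          N gray
          N black
          O→D: D black — skip
          O→C: C black — skip
          J gray
            J→E: E is gray → back edge
First back edge: J → E.

J→E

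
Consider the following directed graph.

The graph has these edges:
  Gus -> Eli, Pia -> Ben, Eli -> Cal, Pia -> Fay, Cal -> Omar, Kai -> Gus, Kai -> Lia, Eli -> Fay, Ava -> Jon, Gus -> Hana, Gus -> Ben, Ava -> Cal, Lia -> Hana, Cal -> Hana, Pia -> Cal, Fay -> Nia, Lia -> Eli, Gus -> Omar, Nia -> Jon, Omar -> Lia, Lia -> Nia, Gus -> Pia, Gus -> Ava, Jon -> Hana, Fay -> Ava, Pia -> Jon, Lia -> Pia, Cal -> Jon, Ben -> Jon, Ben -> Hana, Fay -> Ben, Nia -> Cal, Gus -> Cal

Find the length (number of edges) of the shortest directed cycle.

For each vertex v, BFS finds the shortest path from v back to v.
The shortest such closed walk is Lia → Eli → Cal → Omar → Lia, length 4.

4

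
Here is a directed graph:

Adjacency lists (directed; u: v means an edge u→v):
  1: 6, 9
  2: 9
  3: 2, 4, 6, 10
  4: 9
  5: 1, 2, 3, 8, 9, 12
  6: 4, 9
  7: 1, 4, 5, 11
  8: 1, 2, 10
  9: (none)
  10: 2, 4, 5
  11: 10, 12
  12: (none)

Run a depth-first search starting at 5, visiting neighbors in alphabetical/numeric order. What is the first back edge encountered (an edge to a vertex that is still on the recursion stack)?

DFS from 5 (visiting neighbors in alphabetical/numeric order); mark gray on enter, black on exit:
5 gray
  1 gray
    6 gray
      4 gray
        9 gray
        9 black
      4 black
      6→9: 9 black — skip
    6 black
    1→9: 9 black — skip
  1 black
  2 gray
    2→9: 9 black — skip
  2 black
  3 gray
    3→2: 2 black — skip
    3→4: 4 black — skip
    3→6: 6 black — skip
    10 gray
      10→2: 2 black — skip
      10→4: 4 black — skip
      10→5: 5 is gray → back edge
First back edge: 10 → 5.

10→5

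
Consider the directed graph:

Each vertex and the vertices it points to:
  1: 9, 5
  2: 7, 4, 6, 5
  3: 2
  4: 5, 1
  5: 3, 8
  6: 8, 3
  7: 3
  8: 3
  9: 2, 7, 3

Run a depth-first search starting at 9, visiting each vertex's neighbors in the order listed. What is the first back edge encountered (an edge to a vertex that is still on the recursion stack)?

DFS from 9 (visiting each vertex's neighbors in the order listed); mark gray on enter, black on exit:
9 gray
  2 gray
    7 gray
      3 gray
        3→2: 2 is gray → back edge
First back edge: 3 → 2.

3->2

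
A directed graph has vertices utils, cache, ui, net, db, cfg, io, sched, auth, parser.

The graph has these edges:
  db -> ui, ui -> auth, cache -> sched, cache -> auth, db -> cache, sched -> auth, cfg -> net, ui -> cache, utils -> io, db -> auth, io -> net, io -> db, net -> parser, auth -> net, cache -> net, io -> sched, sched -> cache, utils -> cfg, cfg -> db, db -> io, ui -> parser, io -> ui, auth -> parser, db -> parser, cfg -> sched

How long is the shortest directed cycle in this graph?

2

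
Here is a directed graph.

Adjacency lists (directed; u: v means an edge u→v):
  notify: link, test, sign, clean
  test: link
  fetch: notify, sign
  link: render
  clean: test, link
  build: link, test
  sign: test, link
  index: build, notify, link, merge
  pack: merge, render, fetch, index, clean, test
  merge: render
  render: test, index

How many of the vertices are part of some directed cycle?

9

A vertex is on a directed cycle iff it belongs to a strongly connected component of size ≥ 2 (or has a self-loop).
The vertices on cycles are {link, sign, test, build, clean, index, merge, notify, render} — 9 in total.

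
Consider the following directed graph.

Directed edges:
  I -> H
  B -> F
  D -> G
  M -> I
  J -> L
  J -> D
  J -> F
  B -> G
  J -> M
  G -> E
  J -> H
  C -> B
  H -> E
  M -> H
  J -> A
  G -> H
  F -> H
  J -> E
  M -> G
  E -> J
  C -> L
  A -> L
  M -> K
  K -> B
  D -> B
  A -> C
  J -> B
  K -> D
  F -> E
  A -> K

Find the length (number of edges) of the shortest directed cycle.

2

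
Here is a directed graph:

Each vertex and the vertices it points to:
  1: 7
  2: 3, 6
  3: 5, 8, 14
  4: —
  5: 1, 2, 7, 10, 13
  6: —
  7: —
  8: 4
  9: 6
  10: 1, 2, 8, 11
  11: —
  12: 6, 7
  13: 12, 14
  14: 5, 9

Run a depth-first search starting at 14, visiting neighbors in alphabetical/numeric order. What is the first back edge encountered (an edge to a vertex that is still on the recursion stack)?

DFS from 14 (visiting neighbors in alphabetical/numeric order); mark gray on enter, black on exit:
14 gray
  5 gray
    1 gray
      7 gray
      7 black
    1 black
    2 gray
      3 gray
        3→5: 5 is gray → back edge
First back edge: 3 → 5.

3->5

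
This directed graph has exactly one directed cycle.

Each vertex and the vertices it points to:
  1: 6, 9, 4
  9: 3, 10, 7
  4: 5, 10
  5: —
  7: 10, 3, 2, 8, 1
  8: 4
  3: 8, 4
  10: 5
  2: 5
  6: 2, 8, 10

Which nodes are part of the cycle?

DFS with gray/black marking from 7:
7 gray
  10 gray
    5 gray
    5 black
  10 black
  3 gray
    8 gray
      4 gray
        4→5: 5 black — skip
        4→10: 10 black — skip
      4 black
    8 black
    3→4: 4 black — skip
  3 black
  2 gray
    2→5: 5 black — skip
  2 black
  7→8: 8 black — skip
  1 gray
    6 gray
      6→2: 2 black — skip
      6→8: 8 black — skip
      6→10: 10 black — skip
    6 black
    9 gray
      9→3: 3 black — skip
      9→10: 10 black — skip
      9→7: 7 is gray → back edge
Back edge closes the cycle 7 → 1 → 9 → 7; its vertices are {1, 7, 9}.

1, 7, 9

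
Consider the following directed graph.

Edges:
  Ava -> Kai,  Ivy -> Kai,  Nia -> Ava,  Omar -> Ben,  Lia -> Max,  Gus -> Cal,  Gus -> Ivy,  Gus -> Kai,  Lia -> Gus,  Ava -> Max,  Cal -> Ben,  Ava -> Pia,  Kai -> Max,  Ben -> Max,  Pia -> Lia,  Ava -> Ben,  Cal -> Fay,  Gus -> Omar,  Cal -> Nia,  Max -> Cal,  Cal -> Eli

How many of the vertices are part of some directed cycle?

11

A vertex is on a directed cycle iff it belongs to a strongly connected component of size ≥ 2 (or has a self-loop).
The vertices on cycles are {Ava, Ben, Cal, Gus, Ivy, Kai, Lia, Max, Nia, Pia, Omar} — 11 in total.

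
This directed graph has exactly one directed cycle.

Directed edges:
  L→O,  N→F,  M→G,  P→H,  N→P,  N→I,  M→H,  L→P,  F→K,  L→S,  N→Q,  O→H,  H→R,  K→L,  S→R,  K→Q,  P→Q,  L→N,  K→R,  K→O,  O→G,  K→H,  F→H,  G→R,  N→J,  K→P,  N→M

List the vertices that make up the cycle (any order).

F, K, L, N

DFS with gray/black marking from L:
L gray
  P gray
    Q gray
    Q black
    H gray
      R gray
      R black
    H black
  P black
  S gray
    S→R: R black — skip
  S black
  O gray
    G gray
      G→R: R black — skip
    G black
    O→H: H black — skip
  O black
  N gray
    N→Q: Q black — skip
    M gray
      M→H: H black — skip
      M→G: G black — skip
    M black
    J gray
    J black
    N→P: P black — skip
    I gray
    I black
    F gray
      K gray
        K→O: O black — skip
        K→Q: Q black — skip
        K→L: L is gray → back edge
Back edge closes the cycle L → N → F → K → L; its vertices are {F, K, L, N}.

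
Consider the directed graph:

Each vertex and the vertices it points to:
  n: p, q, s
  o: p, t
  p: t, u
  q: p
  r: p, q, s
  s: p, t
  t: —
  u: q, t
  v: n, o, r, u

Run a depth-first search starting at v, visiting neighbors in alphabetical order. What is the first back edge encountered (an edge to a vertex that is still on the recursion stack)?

DFS from v (visiting neighbors in alphabetical order); mark gray on enter, black on exit:
v gray
  n gray
    p gray
      t gray
      t black
      u gray
        q gray
          q→p: p is gray → back edge
First back edge: q → p.

q->p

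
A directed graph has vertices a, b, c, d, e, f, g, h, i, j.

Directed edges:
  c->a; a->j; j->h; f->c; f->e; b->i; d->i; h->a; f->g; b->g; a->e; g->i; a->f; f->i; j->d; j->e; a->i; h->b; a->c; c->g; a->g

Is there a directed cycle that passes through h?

Yes

h is on a cycle iff h can reach itself via ≥1 edge.
h → a → j → h — yes.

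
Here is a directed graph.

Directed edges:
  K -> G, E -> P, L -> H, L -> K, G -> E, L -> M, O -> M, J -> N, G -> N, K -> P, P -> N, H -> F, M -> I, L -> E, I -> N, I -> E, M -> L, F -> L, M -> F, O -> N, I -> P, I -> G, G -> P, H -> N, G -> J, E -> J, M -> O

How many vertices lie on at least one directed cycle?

5

A vertex is on a directed cycle iff it belongs to a strongly connected component of size ≥ 2 (or has a self-loop).
The vertices on cycles are {F, H, L, M, O} — 5 in total.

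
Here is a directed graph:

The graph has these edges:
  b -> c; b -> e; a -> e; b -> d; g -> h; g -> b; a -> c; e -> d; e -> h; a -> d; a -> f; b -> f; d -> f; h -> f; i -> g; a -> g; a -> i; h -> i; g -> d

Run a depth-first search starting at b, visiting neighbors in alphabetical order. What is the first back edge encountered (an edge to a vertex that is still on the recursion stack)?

g→b

DFS from b (visiting neighbors in alphabetical order); mark gray on enter, black on exit:
b gray
  c gray
  c black
  d gray
    f gray
    f black
  d black
  e gray
    e→d: d black — skip
    h gray
      h→f: f black — skip
      i gray
        g gray
          g→b: b is gray → back edge
First back edge: g → b.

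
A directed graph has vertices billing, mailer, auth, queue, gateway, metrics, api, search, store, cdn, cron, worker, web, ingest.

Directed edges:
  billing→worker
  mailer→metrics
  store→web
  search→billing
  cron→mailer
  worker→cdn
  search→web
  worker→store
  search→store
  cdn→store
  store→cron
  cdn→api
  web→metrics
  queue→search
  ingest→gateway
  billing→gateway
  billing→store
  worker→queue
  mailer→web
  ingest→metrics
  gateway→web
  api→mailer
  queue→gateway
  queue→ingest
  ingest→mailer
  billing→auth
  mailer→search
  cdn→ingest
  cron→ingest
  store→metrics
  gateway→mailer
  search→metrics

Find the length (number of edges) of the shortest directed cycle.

For each vertex v, BFS finds the shortest path from v back to v.
The shortest such closed walk is billing → gateway → mailer → search → billing, length 4.

4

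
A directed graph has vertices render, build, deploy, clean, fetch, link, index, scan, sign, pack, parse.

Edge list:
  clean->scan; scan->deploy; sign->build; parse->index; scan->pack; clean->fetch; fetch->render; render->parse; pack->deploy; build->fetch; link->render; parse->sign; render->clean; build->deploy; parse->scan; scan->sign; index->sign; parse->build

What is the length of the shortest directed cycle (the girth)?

For each vertex v, BFS finds the shortest path from v back to v.
The shortest such closed walk is render → clean → fetch → render, length 3.

3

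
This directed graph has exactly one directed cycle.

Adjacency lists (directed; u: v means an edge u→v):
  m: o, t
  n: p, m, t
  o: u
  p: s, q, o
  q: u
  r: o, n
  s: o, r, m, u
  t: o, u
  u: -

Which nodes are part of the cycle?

n, p, r, s

DFS with gray/black marking from n:
n gray
  p gray
    s gray
      o gray
        u gray
        u black
      o black
      r gray
        r→o: o black — skip
        r→n: n is gray → back edge
Back edge closes the cycle n → p → s → r → n; its vertices are {n, p, r, s}.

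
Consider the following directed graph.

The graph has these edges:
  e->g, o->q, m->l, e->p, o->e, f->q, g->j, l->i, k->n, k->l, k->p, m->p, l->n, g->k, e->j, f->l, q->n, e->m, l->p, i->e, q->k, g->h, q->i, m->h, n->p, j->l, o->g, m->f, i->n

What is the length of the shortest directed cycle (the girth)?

4

For each vertex v, BFS finds the shortest path from v back to v.
The shortest such closed walk is e → m → l → i → e, length 4.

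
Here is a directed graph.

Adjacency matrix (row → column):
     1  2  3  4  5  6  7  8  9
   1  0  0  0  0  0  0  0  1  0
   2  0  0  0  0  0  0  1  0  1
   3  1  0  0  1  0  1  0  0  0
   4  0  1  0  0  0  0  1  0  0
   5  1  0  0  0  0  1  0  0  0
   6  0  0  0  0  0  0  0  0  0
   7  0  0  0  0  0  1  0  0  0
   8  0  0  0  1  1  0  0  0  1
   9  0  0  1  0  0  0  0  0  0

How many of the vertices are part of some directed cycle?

A vertex is on a directed cycle iff it belongs to a strongly connected component of size ≥ 2 (or has a self-loop).
The vertices on cycles are {1, 2, 3, 4, 5, 8, 9} — 7 in total.

7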